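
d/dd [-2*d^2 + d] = 1 - 4*d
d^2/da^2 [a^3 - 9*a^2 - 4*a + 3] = 6*a - 18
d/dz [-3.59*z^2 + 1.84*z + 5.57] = 1.84 - 7.18*z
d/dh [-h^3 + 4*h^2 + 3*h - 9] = -3*h^2 + 8*h + 3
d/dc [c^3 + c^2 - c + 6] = 3*c^2 + 2*c - 1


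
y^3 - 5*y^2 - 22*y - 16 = (y - 8)*(y + 1)*(y + 2)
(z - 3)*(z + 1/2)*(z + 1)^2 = z^4 - z^3/2 - 11*z^2/2 - 11*z/2 - 3/2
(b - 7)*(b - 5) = b^2 - 12*b + 35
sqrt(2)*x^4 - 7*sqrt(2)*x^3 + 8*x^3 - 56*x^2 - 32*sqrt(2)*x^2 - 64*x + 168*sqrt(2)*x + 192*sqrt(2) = (x - 8)*(x - 2*sqrt(2))*(x + 6*sqrt(2))*(sqrt(2)*x + sqrt(2))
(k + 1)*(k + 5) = k^2 + 6*k + 5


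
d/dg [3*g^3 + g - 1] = 9*g^2 + 1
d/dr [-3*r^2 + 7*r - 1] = 7 - 6*r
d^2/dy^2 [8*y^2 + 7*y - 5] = 16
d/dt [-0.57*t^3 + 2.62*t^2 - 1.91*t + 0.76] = -1.71*t^2 + 5.24*t - 1.91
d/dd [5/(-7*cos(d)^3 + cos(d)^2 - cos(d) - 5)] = 5*(-21*cos(d)^2 + 2*cos(d) - 1)*sin(d)/(7*cos(d)^3 - cos(d)^2 + cos(d) + 5)^2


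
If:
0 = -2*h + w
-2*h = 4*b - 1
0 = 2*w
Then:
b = 1/4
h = 0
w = 0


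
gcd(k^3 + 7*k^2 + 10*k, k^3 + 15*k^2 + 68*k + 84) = k + 2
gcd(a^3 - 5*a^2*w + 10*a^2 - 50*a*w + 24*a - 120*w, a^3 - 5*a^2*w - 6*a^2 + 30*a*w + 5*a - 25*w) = -a + 5*w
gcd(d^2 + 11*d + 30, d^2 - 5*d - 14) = 1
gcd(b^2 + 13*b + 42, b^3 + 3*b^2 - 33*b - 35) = b + 7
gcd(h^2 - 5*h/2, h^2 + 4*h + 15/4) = 1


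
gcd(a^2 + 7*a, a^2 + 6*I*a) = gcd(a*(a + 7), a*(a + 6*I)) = a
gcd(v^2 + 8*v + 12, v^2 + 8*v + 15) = 1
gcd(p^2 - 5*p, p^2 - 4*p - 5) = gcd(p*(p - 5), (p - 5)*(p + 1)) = p - 5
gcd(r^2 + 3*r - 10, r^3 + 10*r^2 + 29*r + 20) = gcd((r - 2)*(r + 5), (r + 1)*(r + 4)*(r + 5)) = r + 5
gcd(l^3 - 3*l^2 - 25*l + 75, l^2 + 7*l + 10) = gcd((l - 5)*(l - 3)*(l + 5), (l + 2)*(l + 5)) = l + 5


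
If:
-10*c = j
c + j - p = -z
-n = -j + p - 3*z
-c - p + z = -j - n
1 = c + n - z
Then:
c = 2/3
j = -20/3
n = 4/3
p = -5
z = 1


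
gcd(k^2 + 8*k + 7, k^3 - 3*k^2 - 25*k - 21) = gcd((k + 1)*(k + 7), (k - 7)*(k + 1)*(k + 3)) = k + 1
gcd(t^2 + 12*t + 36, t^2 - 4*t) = 1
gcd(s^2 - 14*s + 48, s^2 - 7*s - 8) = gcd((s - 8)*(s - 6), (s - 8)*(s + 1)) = s - 8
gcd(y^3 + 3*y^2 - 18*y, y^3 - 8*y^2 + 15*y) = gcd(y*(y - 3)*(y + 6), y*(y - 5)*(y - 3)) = y^2 - 3*y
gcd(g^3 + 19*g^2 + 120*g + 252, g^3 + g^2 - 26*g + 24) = g + 6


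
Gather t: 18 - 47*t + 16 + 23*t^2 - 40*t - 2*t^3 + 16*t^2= -2*t^3 + 39*t^2 - 87*t + 34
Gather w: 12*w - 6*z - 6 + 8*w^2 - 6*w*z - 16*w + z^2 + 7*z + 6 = 8*w^2 + w*(-6*z - 4) + z^2 + z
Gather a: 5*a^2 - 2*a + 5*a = 5*a^2 + 3*a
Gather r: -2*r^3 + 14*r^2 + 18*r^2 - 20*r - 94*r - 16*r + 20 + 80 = -2*r^3 + 32*r^2 - 130*r + 100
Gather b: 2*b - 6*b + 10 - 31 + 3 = -4*b - 18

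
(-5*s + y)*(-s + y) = 5*s^2 - 6*s*y + y^2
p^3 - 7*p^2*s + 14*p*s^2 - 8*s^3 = (p - 4*s)*(p - 2*s)*(p - s)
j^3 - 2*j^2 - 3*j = j*(j - 3)*(j + 1)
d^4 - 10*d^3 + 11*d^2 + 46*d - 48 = (d - 8)*(d - 3)*(d - 1)*(d + 2)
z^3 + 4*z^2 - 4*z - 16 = (z - 2)*(z + 2)*(z + 4)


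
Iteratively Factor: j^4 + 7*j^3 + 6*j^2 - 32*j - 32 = (j + 4)*(j^3 + 3*j^2 - 6*j - 8) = (j + 1)*(j + 4)*(j^2 + 2*j - 8) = (j + 1)*(j + 4)^2*(j - 2)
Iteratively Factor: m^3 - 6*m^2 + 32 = (m - 4)*(m^2 - 2*m - 8) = (m - 4)*(m + 2)*(m - 4)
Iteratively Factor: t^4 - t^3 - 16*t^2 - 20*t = (t + 2)*(t^3 - 3*t^2 - 10*t) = (t + 2)^2*(t^2 - 5*t) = t*(t + 2)^2*(t - 5)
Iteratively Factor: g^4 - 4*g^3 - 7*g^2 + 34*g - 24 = (g - 1)*(g^3 - 3*g^2 - 10*g + 24) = (g - 1)*(g + 3)*(g^2 - 6*g + 8) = (g - 4)*(g - 1)*(g + 3)*(g - 2)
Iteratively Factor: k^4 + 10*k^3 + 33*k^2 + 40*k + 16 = (k + 4)*(k^3 + 6*k^2 + 9*k + 4) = (k + 1)*(k + 4)*(k^2 + 5*k + 4) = (k + 1)^2*(k + 4)*(k + 4)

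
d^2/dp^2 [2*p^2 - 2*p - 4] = 4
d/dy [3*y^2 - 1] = 6*y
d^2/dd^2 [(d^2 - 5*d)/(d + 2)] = 28/(d^3 + 6*d^2 + 12*d + 8)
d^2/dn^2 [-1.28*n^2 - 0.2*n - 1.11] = -2.56000000000000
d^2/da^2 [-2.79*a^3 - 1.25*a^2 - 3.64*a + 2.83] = -16.74*a - 2.5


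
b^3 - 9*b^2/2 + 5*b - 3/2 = (b - 3)*(b - 1)*(b - 1/2)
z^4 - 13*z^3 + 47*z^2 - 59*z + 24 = (z - 8)*(z - 3)*(z - 1)^2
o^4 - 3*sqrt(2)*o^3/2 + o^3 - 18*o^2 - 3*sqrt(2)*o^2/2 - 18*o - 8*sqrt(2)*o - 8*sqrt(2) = (o + 1)*(o - 4*sqrt(2))*(o + sqrt(2)/2)*(o + 2*sqrt(2))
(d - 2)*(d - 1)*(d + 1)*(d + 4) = d^4 + 2*d^3 - 9*d^2 - 2*d + 8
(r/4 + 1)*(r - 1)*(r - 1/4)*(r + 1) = r^4/4 + 15*r^3/16 - r^2/2 - 15*r/16 + 1/4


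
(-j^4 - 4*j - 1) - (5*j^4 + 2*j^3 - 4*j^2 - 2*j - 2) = -6*j^4 - 2*j^3 + 4*j^2 - 2*j + 1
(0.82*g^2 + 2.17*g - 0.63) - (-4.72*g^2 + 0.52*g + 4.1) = 5.54*g^2 + 1.65*g - 4.73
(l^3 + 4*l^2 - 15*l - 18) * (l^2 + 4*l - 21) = l^5 + 8*l^4 - 20*l^3 - 162*l^2 + 243*l + 378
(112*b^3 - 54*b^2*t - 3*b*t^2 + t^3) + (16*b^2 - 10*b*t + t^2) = 112*b^3 - 54*b^2*t + 16*b^2 - 3*b*t^2 - 10*b*t + t^3 + t^2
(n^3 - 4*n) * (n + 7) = n^4 + 7*n^3 - 4*n^2 - 28*n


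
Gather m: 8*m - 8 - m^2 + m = -m^2 + 9*m - 8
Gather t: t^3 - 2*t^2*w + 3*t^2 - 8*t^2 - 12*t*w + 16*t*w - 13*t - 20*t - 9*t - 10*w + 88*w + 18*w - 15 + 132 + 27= t^3 + t^2*(-2*w - 5) + t*(4*w - 42) + 96*w + 144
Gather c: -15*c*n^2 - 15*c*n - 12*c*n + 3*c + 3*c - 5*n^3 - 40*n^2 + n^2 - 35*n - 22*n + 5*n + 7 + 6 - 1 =c*(-15*n^2 - 27*n + 6) - 5*n^3 - 39*n^2 - 52*n + 12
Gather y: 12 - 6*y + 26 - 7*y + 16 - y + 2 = 56 - 14*y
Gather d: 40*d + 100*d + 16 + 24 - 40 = 140*d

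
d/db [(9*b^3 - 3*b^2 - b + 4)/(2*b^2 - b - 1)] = (18*b^4 - 18*b^3 - 22*b^2 - 10*b + 5)/(4*b^4 - 4*b^3 - 3*b^2 + 2*b + 1)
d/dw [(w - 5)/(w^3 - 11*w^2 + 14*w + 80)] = 2*(3 - w)/(w^4 - 12*w^3 + 4*w^2 + 192*w + 256)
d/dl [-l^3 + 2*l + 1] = 2 - 3*l^2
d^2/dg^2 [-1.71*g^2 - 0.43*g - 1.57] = -3.42000000000000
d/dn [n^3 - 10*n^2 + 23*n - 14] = 3*n^2 - 20*n + 23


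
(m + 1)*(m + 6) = m^2 + 7*m + 6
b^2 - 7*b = b*(b - 7)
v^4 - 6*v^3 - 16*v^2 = v^2*(v - 8)*(v + 2)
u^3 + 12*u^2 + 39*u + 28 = (u + 1)*(u + 4)*(u + 7)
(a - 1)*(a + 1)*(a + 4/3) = a^3 + 4*a^2/3 - a - 4/3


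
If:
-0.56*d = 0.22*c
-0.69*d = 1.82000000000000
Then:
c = 6.71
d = -2.64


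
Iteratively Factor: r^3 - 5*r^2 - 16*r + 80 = (r + 4)*(r^2 - 9*r + 20) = (r - 5)*(r + 4)*(r - 4)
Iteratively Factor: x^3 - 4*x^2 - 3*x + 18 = (x - 3)*(x^2 - x - 6) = (x - 3)*(x + 2)*(x - 3)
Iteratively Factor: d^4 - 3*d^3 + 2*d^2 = (d - 2)*(d^3 - d^2) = d*(d - 2)*(d^2 - d) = d^2*(d - 2)*(d - 1)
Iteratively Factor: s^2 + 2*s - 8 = (s - 2)*(s + 4)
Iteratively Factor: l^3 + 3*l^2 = (l + 3)*(l^2) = l*(l + 3)*(l)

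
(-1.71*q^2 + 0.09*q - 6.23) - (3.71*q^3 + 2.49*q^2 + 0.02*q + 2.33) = -3.71*q^3 - 4.2*q^2 + 0.07*q - 8.56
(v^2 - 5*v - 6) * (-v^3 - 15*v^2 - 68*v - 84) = -v^5 - 10*v^4 + 13*v^3 + 346*v^2 + 828*v + 504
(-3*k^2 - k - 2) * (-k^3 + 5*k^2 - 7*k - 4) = 3*k^5 - 14*k^4 + 18*k^3 + 9*k^2 + 18*k + 8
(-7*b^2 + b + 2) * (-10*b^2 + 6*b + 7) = 70*b^4 - 52*b^3 - 63*b^2 + 19*b + 14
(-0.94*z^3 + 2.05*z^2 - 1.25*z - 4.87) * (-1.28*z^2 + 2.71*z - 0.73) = 1.2032*z^5 - 5.1714*z^4 + 7.8417*z^3 + 1.3496*z^2 - 12.2852*z + 3.5551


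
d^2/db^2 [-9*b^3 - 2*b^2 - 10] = -54*b - 4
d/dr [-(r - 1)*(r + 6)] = -2*r - 5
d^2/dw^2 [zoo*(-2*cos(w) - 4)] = zoo*cos(w)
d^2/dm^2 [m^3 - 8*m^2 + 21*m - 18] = 6*m - 16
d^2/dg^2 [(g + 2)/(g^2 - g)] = 2*(g^3 + 6*g^2 - 6*g + 2)/(g^3*(g^3 - 3*g^2 + 3*g - 1))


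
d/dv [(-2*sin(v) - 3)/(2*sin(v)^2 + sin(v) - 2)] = (4*sin(v)^2 + 12*sin(v) + 7)*cos(v)/(sin(v) - cos(2*v) - 1)^2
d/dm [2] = 0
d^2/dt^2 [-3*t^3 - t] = -18*t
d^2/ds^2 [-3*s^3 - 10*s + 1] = -18*s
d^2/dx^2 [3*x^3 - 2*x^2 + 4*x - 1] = 18*x - 4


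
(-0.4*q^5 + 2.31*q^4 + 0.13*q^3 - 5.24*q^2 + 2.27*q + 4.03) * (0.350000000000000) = -0.14*q^5 + 0.8085*q^4 + 0.0455*q^3 - 1.834*q^2 + 0.7945*q + 1.4105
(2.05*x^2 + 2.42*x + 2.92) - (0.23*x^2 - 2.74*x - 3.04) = 1.82*x^2 + 5.16*x + 5.96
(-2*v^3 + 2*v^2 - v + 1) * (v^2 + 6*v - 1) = -2*v^5 - 10*v^4 + 13*v^3 - 7*v^2 + 7*v - 1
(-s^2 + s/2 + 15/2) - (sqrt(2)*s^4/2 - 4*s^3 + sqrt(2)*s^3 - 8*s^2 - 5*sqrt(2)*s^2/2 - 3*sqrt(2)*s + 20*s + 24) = -sqrt(2)*s^4/2 - sqrt(2)*s^3 + 4*s^3 + 5*sqrt(2)*s^2/2 + 7*s^2 - 39*s/2 + 3*sqrt(2)*s - 33/2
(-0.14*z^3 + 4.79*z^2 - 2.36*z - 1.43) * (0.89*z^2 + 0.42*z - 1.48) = -0.1246*z^5 + 4.2043*z^4 + 0.1186*z^3 - 9.3531*z^2 + 2.8922*z + 2.1164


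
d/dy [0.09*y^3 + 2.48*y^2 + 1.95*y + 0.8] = 0.27*y^2 + 4.96*y + 1.95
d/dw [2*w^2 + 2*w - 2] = 4*w + 2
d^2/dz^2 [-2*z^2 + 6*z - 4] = -4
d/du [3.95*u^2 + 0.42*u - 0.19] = 7.9*u + 0.42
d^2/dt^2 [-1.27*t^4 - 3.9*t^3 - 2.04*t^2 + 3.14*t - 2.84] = -15.24*t^2 - 23.4*t - 4.08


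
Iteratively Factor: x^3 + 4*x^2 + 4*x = (x)*(x^2 + 4*x + 4) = x*(x + 2)*(x + 2)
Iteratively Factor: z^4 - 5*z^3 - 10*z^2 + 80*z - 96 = (z - 3)*(z^3 - 2*z^2 - 16*z + 32) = (z - 3)*(z - 2)*(z^2 - 16) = (z - 3)*(z - 2)*(z + 4)*(z - 4)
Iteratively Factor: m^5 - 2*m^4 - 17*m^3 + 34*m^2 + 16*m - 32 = (m - 2)*(m^4 - 17*m^2 + 16) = (m - 2)*(m + 4)*(m^3 - 4*m^2 - m + 4) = (m - 2)*(m + 1)*(m + 4)*(m^2 - 5*m + 4) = (m - 4)*(m - 2)*(m + 1)*(m + 4)*(m - 1)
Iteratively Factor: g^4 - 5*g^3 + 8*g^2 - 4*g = (g - 2)*(g^3 - 3*g^2 + 2*g) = (g - 2)*(g - 1)*(g^2 - 2*g) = (g - 2)^2*(g - 1)*(g)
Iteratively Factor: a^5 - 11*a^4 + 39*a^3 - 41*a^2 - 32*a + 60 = (a - 5)*(a^4 - 6*a^3 + 9*a^2 + 4*a - 12) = (a - 5)*(a - 2)*(a^3 - 4*a^2 + a + 6) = (a - 5)*(a - 2)^2*(a^2 - 2*a - 3) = (a - 5)*(a - 2)^2*(a + 1)*(a - 3)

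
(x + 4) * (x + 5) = x^2 + 9*x + 20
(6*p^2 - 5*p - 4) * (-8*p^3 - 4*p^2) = -48*p^5 + 16*p^4 + 52*p^3 + 16*p^2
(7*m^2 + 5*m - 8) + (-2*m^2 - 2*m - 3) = 5*m^2 + 3*m - 11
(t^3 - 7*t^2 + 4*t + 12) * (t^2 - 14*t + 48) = t^5 - 21*t^4 + 150*t^3 - 380*t^2 + 24*t + 576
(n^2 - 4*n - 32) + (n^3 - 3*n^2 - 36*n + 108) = n^3 - 2*n^2 - 40*n + 76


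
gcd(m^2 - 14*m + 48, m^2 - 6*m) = m - 6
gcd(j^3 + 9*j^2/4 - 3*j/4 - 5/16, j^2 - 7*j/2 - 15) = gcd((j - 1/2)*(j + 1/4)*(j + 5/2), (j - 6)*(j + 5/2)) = j + 5/2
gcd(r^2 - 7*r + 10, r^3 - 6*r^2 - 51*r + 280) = r - 5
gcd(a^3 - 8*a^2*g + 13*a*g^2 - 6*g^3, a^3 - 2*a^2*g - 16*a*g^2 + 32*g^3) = 1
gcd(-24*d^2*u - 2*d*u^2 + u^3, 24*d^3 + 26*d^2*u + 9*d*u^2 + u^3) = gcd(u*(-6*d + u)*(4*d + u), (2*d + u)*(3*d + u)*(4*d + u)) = 4*d + u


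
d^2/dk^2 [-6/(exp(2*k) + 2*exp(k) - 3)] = 12*(-4*(exp(k) + 1)^2*exp(k) + (2*exp(k) + 1)*(exp(2*k) + 2*exp(k) - 3))*exp(k)/(exp(2*k) + 2*exp(k) - 3)^3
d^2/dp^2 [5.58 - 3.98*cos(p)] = 3.98*cos(p)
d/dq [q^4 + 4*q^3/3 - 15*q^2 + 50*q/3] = 4*q^3 + 4*q^2 - 30*q + 50/3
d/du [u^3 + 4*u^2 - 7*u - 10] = 3*u^2 + 8*u - 7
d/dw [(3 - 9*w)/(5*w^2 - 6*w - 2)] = 3*(15*w^2 - 10*w + 12)/(25*w^4 - 60*w^3 + 16*w^2 + 24*w + 4)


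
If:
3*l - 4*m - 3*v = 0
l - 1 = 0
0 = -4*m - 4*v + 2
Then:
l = 1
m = 3/2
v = -1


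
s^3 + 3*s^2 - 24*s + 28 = (s - 2)^2*(s + 7)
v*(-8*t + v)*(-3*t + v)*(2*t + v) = 48*t^3*v + 2*t^2*v^2 - 9*t*v^3 + v^4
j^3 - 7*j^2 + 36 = (j - 6)*(j - 3)*(j + 2)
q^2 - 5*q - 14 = (q - 7)*(q + 2)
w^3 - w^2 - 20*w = w*(w - 5)*(w + 4)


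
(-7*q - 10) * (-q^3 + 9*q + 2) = 7*q^4 + 10*q^3 - 63*q^2 - 104*q - 20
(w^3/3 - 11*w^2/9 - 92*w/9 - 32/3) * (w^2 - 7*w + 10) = w^5/3 - 32*w^4/9 + 5*w^3/3 + 146*w^2/3 - 248*w/9 - 320/3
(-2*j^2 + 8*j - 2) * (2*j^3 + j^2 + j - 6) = -4*j^5 + 14*j^4 + 2*j^3 + 18*j^2 - 50*j + 12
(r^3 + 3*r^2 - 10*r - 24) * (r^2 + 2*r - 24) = r^5 + 5*r^4 - 28*r^3 - 116*r^2 + 192*r + 576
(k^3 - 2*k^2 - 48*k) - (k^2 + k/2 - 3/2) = k^3 - 3*k^2 - 97*k/2 + 3/2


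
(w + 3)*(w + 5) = w^2 + 8*w + 15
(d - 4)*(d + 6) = d^2 + 2*d - 24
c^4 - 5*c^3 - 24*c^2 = c^2*(c - 8)*(c + 3)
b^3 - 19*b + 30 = (b - 3)*(b - 2)*(b + 5)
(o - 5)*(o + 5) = o^2 - 25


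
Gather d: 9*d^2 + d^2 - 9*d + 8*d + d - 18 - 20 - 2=10*d^2 - 40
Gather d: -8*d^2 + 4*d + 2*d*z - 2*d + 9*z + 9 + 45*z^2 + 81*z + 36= -8*d^2 + d*(2*z + 2) + 45*z^2 + 90*z + 45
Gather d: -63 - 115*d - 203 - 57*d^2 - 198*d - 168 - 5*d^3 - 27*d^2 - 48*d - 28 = -5*d^3 - 84*d^2 - 361*d - 462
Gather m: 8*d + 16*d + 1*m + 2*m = 24*d + 3*m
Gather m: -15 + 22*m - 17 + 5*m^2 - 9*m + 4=5*m^2 + 13*m - 28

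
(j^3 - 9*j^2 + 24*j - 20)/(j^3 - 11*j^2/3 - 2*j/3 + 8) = 3*(j^2 - 7*j + 10)/(3*j^2 - 5*j - 12)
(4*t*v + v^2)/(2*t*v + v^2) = (4*t + v)/(2*t + v)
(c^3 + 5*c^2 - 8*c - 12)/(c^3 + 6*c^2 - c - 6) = (c - 2)/(c - 1)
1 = 1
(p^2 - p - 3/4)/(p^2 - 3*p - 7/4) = (2*p - 3)/(2*p - 7)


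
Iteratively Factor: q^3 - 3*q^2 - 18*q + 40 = (q - 2)*(q^2 - q - 20) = (q - 5)*(q - 2)*(q + 4)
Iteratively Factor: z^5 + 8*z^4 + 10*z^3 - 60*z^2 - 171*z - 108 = (z + 3)*(z^4 + 5*z^3 - 5*z^2 - 45*z - 36) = (z + 3)^2*(z^3 + 2*z^2 - 11*z - 12) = (z + 1)*(z + 3)^2*(z^2 + z - 12) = (z + 1)*(z + 3)^2*(z + 4)*(z - 3)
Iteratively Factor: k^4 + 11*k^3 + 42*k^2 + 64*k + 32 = (k + 4)*(k^3 + 7*k^2 + 14*k + 8) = (k + 2)*(k + 4)*(k^2 + 5*k + 4) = (k + 2)*(k + 4)^2*(k + 1)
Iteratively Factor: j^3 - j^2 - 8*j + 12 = (j - 2)*(j^2 + j - 6) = (j - 2)^2*(j + 3)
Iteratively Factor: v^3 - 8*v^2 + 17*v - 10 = (v - 1)*(v^2 - 7*v + 10) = (v - 5)*(v - 1)*(v - 2)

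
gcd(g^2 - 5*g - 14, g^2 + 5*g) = 1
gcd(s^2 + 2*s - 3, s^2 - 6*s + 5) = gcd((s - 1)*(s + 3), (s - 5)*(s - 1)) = s - 1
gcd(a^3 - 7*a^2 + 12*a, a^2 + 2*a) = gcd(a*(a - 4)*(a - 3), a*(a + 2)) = a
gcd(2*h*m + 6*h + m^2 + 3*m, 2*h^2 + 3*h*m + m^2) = 2*h + m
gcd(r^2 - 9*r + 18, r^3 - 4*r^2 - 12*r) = r - 6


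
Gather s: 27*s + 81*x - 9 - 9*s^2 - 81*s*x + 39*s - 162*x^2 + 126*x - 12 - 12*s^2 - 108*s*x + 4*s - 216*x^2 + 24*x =-21*s^2 + s*(70 - 189*x) - 378*x^2 + 231*x - 21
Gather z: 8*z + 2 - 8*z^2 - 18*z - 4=-8*z^2 - 10*z - 2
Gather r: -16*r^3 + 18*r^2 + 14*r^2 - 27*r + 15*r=-16*r^3 + 32*r^2 - 12*r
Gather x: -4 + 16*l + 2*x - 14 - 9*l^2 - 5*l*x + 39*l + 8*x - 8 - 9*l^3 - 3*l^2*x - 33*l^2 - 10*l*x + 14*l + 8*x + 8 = -9*l^3 - 42*l^2 + 69*l + x*(-3*l^2 - 15*l + 18) - 18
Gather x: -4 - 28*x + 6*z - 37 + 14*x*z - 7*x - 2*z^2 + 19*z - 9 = x*(14*z - 35) - 2*z^2 + 25*z - 50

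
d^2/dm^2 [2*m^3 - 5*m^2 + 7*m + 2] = 12*m - 10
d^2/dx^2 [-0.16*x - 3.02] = 0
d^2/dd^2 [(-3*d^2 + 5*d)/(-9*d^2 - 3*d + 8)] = 36*(-27*d^3 + 36*d^2 - 60*d + 4)/(729*d^6 + 729*d^5 - 1701*d^4 - 1269*d^3 + 1512*d^2 + 576*d - 512)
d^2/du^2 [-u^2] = -2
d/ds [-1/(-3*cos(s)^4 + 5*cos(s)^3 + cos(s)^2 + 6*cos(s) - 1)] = (12*cos(s)^3 - 15*cos(s)^2 - 2*cos(s) - 6)*sin(s)/(-3*cos(s)^4 + 5*cos(s)^3 + cos(s)^2 + 6*cos(s) - 1)^2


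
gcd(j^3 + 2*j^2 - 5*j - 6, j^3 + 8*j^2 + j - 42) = j^2 + j - 6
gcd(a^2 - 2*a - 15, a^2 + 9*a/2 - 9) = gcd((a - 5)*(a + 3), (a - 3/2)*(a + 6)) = 1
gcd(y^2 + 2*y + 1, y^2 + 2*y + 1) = y^2 + 2*y + 1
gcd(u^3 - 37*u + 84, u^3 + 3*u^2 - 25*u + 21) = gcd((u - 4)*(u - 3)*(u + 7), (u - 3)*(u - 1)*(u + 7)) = u^2 + 4*u - 21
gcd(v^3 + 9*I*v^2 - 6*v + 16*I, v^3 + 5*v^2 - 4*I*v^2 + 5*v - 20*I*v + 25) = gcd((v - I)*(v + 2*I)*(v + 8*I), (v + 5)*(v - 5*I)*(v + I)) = 1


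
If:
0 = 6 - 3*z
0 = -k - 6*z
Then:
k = -12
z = 2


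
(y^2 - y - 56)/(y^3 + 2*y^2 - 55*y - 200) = (y + 7)/(y^2 + 10*y + 25)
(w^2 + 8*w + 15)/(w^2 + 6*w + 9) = (w + 5)/(w + 3)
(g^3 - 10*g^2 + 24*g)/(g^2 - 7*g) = (g^2 - 10*g + 24)/(g - 7)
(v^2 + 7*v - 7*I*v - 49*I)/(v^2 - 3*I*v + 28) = (v + 7)/(v + 4*I)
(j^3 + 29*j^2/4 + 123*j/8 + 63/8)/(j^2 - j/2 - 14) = (4*j^2 + 15*j + 9)/(4*(j - 4))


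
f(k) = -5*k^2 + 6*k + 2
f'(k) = 6 - 10*k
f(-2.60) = -47.40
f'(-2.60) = 32.00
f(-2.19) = -35.12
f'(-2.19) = 27.90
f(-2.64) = -48.69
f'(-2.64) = 32.40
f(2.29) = -10.48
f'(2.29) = -16.90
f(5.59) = -120.70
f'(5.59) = -49.90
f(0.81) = 3.58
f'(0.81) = -2.10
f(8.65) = -320.21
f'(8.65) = -80.50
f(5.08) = -96.55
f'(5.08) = -44.80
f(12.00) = -646.00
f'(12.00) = -114.00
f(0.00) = 2.00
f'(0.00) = 6.00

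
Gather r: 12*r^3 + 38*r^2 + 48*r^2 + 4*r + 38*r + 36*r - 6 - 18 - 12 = 12*r^3 + 86*r^2 + 78*r - 36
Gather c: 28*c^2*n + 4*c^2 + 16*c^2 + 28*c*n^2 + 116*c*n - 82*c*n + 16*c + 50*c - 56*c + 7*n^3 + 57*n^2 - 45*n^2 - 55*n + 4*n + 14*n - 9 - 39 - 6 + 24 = c^2*(28*n + 20) + c*(28*n^2 + 34*n + 10) + 7*n^3 + 12*n^2 - 37*n - 30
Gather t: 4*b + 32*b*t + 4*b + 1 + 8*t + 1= 8*b + t*(32*b + 8) + 2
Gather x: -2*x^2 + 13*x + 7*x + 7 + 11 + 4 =-2*x^2 + 20*x + 22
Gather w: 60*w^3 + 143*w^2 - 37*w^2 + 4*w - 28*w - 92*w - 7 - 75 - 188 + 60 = 60*w^3 + 106*w^2 - 116*w - 210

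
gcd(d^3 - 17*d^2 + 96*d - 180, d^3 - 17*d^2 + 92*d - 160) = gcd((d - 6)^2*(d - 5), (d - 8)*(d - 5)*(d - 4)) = d - 5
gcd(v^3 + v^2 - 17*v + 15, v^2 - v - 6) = v - 3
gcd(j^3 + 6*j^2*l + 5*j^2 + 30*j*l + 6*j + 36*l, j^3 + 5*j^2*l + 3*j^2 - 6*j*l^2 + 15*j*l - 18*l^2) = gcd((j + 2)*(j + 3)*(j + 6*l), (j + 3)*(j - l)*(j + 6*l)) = j^2 + 6*j*l + 3*j + 18*l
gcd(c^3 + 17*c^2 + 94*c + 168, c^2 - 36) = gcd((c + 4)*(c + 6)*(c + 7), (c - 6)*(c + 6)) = c + 6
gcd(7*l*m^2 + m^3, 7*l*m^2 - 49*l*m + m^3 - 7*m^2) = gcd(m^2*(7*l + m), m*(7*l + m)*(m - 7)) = 7*l*m + m^2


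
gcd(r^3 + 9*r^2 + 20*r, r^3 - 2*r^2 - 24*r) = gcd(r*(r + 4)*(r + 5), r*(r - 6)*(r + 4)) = r^2 + 4*r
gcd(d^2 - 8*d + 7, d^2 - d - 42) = d - 7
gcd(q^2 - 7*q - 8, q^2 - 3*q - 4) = q + 1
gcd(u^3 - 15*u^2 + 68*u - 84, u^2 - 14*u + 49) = u - 7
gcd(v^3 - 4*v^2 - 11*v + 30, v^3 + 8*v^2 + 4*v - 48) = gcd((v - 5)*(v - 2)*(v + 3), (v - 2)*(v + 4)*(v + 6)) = v - 2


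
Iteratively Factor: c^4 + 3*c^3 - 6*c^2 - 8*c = (c)*(c^3 + 3*c^2 - 6*c - 8) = c*(c - 2)*(c^2 + 5*c + 4) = c*(c - 2)*(c + 4)*(c + 1)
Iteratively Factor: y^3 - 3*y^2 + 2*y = (y - 1)*(y^2 - 2*y) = y*(y - 1)*(y - 2)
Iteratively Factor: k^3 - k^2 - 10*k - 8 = (k + 2)*(k^2 - 3*k - 4) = (k - 4)*(k + 2)*(k + 1)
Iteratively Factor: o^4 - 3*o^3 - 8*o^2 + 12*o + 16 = (o + 1)*(o^3 - 4*o^2 - 4*o + 16) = (o + 1)*(o + 2)*(o^2 - 6*o + 8) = (o - 2)*(o + 1)*(o + 2)*(o - 4)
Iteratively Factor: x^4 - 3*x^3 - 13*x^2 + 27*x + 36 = (x + 3)*(x^3 - 6*x^2 + 5*x + 12) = (x - 3)*(x + 3)*(x^2 - 3*x - 4) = (x - 3)*(x + 1)*(x + 3)*(x - 4)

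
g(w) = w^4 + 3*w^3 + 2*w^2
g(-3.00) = 18.00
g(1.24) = 11.16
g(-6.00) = 720.00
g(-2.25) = 1.58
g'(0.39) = 3.17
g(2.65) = 119.19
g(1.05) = 6.89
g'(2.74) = 160.81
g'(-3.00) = -39.00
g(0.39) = 0.51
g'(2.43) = 120.26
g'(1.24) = 26.42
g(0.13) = 0.04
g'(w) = 4*w^3 + 9*w^2 + 4*w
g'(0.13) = 0.68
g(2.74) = 133.09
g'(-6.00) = -564.00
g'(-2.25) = -9.00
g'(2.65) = 148.24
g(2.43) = 89.72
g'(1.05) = 18.75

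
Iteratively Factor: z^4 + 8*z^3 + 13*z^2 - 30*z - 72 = (z - 2)*(z^3 + 10*z^2 + 33*z + 36) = (z - 2)*(z + 4)*(z^2 + 6*z + 9) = (z - 2)*(z + 3)*(z + 4)*(z + 3)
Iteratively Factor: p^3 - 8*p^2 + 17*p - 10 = (p - 5)*(p^2 - 3*p + 2) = (p - 5)*(p - 2)*(p - 1)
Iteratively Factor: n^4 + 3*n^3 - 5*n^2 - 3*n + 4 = (n + 1)*(n^3 + 2*n^2 - 7*n + 4) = (n - 1)*(n + 1)*(n^2 + 3*n - 4) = (n - 1)^2*(n + 1)*(n + 4)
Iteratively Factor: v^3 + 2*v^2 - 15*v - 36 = (v + 3)*(v^2 - v - 12) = (v + 3)^2*(v - 4)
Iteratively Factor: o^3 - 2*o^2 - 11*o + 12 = (o - 1)*(o^2 - o - 12) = (o - 1)*(o + 3)*(o - 4)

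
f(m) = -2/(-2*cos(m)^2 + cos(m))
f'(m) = -2*(-4*sin(m)*cos(m) + sin(m))/(-2*cos(m)^2 + cos(m))^2 = 2*(-sin(m)/cos(m)^2 + 4*tan(m))/(2*cos(m) - 1)^2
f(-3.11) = 0.67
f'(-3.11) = 0.04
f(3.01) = 0.68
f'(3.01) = -0.15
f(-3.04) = 0.67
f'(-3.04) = 0.11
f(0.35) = 2.42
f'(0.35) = 2.78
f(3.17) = 0.67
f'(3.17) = 0.03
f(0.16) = 2.08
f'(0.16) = 1.02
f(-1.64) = 25.41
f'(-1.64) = 411.12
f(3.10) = 0.67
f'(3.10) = -0.05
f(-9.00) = 0.78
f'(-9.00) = 0.58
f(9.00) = 0.78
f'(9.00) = -0.58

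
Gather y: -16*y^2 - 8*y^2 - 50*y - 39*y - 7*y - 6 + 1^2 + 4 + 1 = -24*y^2 - 96*y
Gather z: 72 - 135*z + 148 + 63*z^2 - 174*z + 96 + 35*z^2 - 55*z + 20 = 98*z^2 - 364*z + 336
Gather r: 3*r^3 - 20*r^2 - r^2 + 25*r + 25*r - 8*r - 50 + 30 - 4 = 3*r^3 - 21*r^2 + 42*r - 24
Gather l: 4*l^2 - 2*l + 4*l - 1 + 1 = 4*l^2 + 2*l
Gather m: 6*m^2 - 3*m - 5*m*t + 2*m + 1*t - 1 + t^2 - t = 6*m^2 + m*(-5*t - 1) + t^2 - 1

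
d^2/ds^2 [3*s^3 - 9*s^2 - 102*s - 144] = 18*s - 18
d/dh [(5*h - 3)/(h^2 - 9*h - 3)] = (-5*h^2 + 6*h - 42)/(h^4 - 18*h^3 + 75*h^2 + 54*h + 9)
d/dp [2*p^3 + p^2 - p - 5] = 6*p^2 + 2*p - 1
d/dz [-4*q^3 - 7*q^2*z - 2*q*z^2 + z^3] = -7*q^2 - 4*q*z + 3*z^2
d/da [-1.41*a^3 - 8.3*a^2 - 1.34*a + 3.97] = -4.23*a^2 - 16.6*a - 1.34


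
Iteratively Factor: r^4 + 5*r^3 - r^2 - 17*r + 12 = (r - 1)*(r^3 + 6*r^2 + 5*r - 12) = (r - 1)*(r + 3)*(r^2 + 3*r - 4) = (r - 1)*(r + 3)*(r + 4)*(r - 1)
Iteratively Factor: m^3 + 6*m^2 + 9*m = (m)*(m^2 + 6*m + 9) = m*(m + 3)*(m + 3)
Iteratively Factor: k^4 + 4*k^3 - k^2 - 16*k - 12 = (k + 2)*(k^3 + 2*k^2 - 5*k - 6) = (k + 1)*(k + 2)*(k^2 + k - 6) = (k - 2)*(k + 1)*(k + 2)*(k + 3)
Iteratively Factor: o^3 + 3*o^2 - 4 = (o + 2)*(o^2 + o - 2) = (o + 2)^2*(o - 1)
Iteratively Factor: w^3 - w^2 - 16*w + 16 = (w - 4)*(w^2 + 3*w - 4) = (w - 4)*(w + 4)*(w - 1)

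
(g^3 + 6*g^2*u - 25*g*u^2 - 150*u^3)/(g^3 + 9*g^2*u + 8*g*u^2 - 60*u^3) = (-g + 5*u)/(-g + 2*u)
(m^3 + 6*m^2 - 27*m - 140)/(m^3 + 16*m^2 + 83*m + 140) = (m - 5)/(m + 5)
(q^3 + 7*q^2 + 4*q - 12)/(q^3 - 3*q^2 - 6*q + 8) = (q + 6)/(q - 4)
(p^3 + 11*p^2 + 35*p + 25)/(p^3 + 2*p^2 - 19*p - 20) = (p + 5)/(p - 4)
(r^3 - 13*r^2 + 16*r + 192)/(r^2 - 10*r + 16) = (r^2 - 5*r - 24)/(r - 2)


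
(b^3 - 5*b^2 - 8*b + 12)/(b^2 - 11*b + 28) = (b^3 - 5*b^2 - 8*b + 12)/(b^2 - 11*b + 28)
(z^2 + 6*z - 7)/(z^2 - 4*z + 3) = (z + 7)/(z - 3)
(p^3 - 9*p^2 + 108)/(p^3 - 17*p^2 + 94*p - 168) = (p^2 - 3*p - 18)/(p^2 - 11*p + 28)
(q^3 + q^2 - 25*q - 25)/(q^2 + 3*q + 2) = (q^2 - 25)/(q + 2)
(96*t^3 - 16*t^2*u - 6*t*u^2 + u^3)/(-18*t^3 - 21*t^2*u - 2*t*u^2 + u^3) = (-16*t^2 + u^2)/(3*t^2 + 4*t*u + u^2)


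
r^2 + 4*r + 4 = (r + 2)^2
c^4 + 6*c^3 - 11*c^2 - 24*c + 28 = (c - 2)*(c - 1)*(c + 2)*(c + 7)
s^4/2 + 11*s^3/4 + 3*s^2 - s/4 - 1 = (s/2 + 1/2)*(s - 1/2)*(s + 1)*(s + 4)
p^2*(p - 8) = p^3 - 8*p^2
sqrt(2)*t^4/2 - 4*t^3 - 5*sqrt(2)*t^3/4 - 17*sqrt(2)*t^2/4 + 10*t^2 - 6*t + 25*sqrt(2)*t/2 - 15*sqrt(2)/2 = (t - 3/2)*(t - 1)*(t - 5*sqrt(2))*(sqrt(2)*t/2 + 1)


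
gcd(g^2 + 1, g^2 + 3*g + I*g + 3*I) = g + I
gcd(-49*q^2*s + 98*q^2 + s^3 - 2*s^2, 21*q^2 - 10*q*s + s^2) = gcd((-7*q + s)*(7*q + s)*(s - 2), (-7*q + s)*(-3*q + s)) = 7*q - s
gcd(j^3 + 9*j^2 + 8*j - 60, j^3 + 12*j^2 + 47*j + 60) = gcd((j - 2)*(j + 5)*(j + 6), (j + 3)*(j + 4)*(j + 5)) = j + 5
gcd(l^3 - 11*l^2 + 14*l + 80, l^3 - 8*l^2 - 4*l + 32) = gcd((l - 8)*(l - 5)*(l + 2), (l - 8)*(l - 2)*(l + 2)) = l^2 - 6*l - 16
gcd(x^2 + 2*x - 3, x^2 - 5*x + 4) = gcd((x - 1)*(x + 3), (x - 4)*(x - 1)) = x - 1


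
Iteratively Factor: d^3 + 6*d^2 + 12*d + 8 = (d + 2)*(d^2 + 4*d + 4) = (d + 2)^2*(d + 2)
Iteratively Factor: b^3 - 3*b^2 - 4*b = (b - 4)*(b^2 + b) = b*(b - 4)*(b + 1)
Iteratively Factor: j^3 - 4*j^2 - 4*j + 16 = (j + 2)*(j^2 - 6*j + 8) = (j - 4)*(j + 2)*(j - 2)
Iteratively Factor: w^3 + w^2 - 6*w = (w - 2)*(w^2 + 3*w) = (w - 2)*(w + 3)*(w)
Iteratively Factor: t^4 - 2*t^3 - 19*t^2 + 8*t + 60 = (t + 2)*(t^3 - 4*t^2 - 11*t + 30) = (t - 2)*(t + 2)*(t^2 - 2*t - 15) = (t - 2)*(t + 2)*(t + 3)*(t - 5)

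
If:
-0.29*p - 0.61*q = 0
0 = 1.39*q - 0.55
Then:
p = -0.83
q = 0.40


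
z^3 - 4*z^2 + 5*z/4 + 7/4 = (z - 7/2)*(z - 1)*(z + 1/2)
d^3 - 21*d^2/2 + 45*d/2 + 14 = (d - 7)*(d - 4)*(d + 1/2)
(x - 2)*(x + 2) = x^2 - 4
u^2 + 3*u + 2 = (u + 1)*(u + 2)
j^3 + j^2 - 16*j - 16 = (j - 4)*(j + 1)*(j + 4)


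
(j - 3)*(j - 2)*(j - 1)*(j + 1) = j^4 - 5*j^3 + 5*j^2 + 5*j - 6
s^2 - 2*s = s*(s - 2)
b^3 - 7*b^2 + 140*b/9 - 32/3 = (b - 3)*(b - 8/3)*(b - 4/3)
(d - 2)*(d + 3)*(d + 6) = d^3 + 7*d^2 - 36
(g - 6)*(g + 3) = g^2 - 3*g - 18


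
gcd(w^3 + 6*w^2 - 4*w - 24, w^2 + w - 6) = w - 2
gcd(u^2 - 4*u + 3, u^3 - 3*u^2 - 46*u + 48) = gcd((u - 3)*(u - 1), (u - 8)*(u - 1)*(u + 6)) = u - 1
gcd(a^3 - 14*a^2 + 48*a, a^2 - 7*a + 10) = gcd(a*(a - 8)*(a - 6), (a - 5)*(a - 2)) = 1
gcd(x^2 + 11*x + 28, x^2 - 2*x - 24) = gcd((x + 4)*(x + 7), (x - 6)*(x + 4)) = x + 4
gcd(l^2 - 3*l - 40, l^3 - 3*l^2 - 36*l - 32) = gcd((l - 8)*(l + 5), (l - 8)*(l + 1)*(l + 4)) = l - 8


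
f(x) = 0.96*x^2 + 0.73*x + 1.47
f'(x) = 1.92*x + 0.73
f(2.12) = 7.33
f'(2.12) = 4.80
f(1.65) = 5.29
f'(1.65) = 3.90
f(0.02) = 1.48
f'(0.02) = 0.77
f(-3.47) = 10.50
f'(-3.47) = -5.93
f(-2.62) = 6.15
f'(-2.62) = -4.30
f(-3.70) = 11.91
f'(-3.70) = -6.37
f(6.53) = 47.17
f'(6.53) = 13.27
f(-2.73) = 6.63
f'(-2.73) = -4.51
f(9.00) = 85.80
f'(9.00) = 18.01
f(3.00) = 12.30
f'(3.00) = 6.49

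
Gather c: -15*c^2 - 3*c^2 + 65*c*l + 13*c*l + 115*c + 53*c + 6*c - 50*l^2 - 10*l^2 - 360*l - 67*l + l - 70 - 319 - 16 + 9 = -18*c^2 + c*(78*l + 174) - 60*l^2 - 426*l - 396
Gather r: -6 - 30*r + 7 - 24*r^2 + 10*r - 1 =-24*r^2 - 20*r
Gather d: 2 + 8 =10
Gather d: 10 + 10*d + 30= 10*d + 40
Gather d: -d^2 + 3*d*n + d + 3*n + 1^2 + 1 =-d^2 + d*(3*n + 1) + 3*n + 2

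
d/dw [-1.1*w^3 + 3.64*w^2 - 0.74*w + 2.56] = -3.3*w^2 + 7.28*w - 0.74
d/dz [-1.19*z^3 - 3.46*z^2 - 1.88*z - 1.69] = -3.57*z^2 - 6.92*z - 1.88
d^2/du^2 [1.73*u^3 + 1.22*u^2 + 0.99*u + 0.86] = 10.38*u + 2.44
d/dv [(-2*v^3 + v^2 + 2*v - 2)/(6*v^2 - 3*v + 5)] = (-12*v^4 + 12*v^3 - 45*v^2 + 34*v + 4)/(36*v^4 - 36*v^3 + 69*v^2 - 30*v + 25)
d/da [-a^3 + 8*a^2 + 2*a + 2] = -3*a^2 + 16*a + 2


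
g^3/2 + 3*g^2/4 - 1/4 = (g/2 + 1/2)*(g - 1/2)*(g + 1)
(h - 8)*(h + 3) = h^2 - 5*h - 24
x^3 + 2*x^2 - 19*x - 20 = (x - 4)*(x + 1)*(x + 5)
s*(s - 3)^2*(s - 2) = s^4 - 8*s^3 + 21*s^2 - 18*s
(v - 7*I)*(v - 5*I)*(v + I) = v^3 - 11*I*v^2 - 23*v - 35*I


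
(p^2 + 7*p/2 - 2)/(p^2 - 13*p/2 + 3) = (p + 4)/(p - 6)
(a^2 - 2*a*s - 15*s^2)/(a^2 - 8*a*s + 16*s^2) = (a^2 - 2*a*s - 15*s^2)/(a^2 - 8*a*s + 16*s^2)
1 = 1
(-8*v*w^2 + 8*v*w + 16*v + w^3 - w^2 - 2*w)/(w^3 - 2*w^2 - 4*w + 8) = (-8*v*w - 8*v + w^2 + w)/(w^2 - 4)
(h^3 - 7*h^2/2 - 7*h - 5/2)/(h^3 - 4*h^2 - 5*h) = (h + 1/2)/h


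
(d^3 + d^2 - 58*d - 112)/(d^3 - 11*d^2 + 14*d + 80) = (d + 7)/(d - 5)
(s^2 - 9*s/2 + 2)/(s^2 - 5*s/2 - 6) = (2*s - 1)/(2*s + 3)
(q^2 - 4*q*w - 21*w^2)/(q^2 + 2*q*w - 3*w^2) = (q - 7*w)/(q - w)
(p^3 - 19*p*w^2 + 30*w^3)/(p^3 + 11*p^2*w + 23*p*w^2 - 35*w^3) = (p^2 - 5*p*w + 6*w^2)/(p^2 + 6*p*w - 7*w^2)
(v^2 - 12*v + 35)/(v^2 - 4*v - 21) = (v - 5)/(v + 3)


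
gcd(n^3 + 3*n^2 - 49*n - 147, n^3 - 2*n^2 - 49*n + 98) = n^2 - 49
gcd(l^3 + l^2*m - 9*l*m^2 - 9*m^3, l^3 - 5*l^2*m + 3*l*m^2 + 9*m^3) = l^2 - 2*l*m - 3*m^2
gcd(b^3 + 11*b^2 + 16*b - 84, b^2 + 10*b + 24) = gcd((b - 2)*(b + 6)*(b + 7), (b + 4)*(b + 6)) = b + 6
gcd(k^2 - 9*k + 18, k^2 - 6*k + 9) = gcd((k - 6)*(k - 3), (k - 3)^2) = k - 3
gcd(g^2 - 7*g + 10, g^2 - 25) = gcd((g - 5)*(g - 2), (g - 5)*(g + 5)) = g - 5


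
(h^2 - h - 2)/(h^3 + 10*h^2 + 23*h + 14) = (h - 2)/(h^2 + 9*h + 14)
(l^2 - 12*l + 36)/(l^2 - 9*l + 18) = (l - 6)/(l - 3)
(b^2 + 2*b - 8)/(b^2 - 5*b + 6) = (b + 4)/(b - 3)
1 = 1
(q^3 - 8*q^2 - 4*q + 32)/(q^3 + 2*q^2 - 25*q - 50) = (q^2 - 10*q + 16)/(q^2 - 25)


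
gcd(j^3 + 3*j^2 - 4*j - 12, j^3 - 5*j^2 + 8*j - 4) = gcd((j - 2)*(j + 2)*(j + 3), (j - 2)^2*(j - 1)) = j - 2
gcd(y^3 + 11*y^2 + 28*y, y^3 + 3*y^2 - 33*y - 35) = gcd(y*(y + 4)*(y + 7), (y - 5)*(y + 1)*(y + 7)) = y + 7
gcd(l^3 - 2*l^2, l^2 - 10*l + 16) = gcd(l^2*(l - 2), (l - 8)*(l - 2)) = l - 2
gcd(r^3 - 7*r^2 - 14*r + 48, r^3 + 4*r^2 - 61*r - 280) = r - 8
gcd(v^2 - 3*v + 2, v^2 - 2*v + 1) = v - 1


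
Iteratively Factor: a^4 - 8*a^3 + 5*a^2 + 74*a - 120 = (a - 2)*(a^3 - 6*a^2 - 7*a + 60) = (a - 2)*(a + 3)*(a^2 - 9*a + 20) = (a - 4)*(a - 2)*(a + 3)*(a - 5)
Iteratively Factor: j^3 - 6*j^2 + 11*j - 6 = (j - 1)*(j^2 - 5*j + 6) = (j - 3)*(j - 1)*(j - 2)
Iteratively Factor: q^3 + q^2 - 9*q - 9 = (q - 3)*(q^2 + 4*q + 3) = (q - 3)*(q + 1)*(q + 3)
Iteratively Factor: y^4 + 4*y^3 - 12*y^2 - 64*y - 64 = (y - 4)*(y^3 + 8*y^2 + 20*y + 16) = (y - 4)*(y + 2)*(y^2 + 6*y + 8) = (y - 4)*(y + 2)^2*(y + 4)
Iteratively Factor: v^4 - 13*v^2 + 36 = (v + 3)*(v^3 - 3*v^2 - 4*v + 12) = (v + 2)*(v + 3)*(v^2 - 5*v + 6) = (v - 2)*(v + 2)*(v + 3)*(v - 3)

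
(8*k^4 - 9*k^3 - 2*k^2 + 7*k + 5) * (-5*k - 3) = -40*k^5 + 21*k^4 + 37*k^3 - 29*k^2 - 46*k - 15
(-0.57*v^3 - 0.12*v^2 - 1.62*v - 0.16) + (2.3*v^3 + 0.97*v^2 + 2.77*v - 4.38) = 1.73*v^3 + 0.85*v^2 + 1.15*v - 4.54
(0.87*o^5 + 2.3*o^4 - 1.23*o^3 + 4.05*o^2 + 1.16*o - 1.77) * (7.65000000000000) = 6.6555*o^5 + 17.595*o^4 - 9.4095*o^3 + 30.9825*o^2 + 8.874*o - 13.5405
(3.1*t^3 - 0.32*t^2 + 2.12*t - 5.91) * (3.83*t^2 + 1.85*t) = 11.873*t^5 + 4.5094*t^4 + 7.5276*t^3 - 18.7133*t^2 - 10.9335*t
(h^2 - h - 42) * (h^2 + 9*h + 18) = h^4 + 8*h^3 - 33*h^2 - 396*h - 756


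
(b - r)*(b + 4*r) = b^2 + 3*b*r - 4*r^2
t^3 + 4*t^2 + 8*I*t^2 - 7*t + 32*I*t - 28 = (t + 4)*(t + I)*(t + 7*I)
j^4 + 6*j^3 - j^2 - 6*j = j*(j - 1)*(j + 1)*(j + 6)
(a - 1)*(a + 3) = a^2 + 2*a - 3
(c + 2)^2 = c^2 + 4*c + 4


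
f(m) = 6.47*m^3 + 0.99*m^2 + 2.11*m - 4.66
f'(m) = 19.41*m^2 + 1.98*m + 2.11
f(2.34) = 88.60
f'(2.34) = 113.02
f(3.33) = 252.26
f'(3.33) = 223.94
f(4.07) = 456.53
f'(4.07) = 331.69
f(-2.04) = -59.77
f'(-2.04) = 78.85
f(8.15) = 3580.79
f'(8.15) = 1307.51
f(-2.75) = -137.53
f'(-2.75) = 143.45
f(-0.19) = -5.07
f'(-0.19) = 2.43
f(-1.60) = -32.00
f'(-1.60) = 48.63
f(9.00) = 4811.15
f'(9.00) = 1592.14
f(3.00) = 185.27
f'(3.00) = 182.74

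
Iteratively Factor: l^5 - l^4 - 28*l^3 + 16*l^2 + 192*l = (l + 4)*(l^4 - 5*l^3 - 8*l^2 + 48*l) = (l - 4)*(l + 4)*(l^3 - l^2 - 12*l) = l*(l - 4)*(l + 4)*(l^2 - l - 12) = l*(l - 4)*(l + 3)*(l + 4)*(l - 4)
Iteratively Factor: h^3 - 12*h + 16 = (h - 2)*(h^2 + 2*h - 8) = (h - 2)*(h + 4)*(h - 2)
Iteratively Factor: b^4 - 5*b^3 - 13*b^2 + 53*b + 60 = (b + 1)*(b^3 - 6*b^2 - 7*b + 60) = (b - 5)*(b + 1)*(b^2 - b - 12) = (b - 5)*(b - 4)*(b + 1)*(b + 3)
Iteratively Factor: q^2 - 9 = (q + 3)*(q - 3)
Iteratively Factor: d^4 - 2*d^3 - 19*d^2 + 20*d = (d + 4)*(d^3 - 6*d^2 + 5*d) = d*(d + 4)*(d^2 - 6*d + 5) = d*(d - 1)*(d + 4)*(d - 5)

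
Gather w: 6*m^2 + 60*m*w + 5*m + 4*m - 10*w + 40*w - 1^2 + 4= 6*m^2 + 9*m + w*(60*m + 30) + 3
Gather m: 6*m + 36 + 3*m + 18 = 9*m + 54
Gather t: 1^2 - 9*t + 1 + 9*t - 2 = 0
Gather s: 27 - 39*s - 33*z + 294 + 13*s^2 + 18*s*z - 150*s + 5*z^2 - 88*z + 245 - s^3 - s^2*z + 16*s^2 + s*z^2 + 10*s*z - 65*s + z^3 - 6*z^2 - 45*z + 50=-s^3 + s^2*(29 - z) + s*(z^2 + 28*z - 254) + z^3 - z^2 - 166*z + 616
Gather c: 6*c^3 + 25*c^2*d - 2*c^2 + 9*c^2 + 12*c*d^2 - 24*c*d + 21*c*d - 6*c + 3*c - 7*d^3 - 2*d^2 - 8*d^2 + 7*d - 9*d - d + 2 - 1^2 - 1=6*c^3 + c^2*(25*d + 7) + c*(12*d^2 - 3*d - 3) - 7*d^3 - 10*d^2 - 3*d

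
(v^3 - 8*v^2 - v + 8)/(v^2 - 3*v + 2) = (v^2 - 7*v - 8)/(v - 2)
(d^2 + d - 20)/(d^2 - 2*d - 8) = (d + 5)/(d + 2)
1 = 1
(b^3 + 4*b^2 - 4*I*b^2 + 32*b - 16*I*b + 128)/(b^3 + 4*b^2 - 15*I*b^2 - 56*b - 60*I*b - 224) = (b + 4*I)/(b - 7*I)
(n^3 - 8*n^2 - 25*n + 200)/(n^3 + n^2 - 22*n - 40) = (n^2 - 3*n - 40)/(n^2 + 6*n + 8)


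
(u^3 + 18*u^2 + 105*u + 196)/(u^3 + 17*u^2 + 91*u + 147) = (u + 4)/(u + 3)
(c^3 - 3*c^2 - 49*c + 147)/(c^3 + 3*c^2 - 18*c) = (c^2 - 49)/(c*(c + 6))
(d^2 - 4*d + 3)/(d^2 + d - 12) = (d - 1)/(d + 4)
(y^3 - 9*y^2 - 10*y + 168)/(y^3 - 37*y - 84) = (y - 6)/(y + 3)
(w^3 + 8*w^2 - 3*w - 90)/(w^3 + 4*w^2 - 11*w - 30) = (w + 6)/(w + 2)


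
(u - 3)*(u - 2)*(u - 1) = u^3 - 6*u^2 + 11*u - 6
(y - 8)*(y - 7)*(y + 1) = y^3 - 14*y^2 + 41*y + 56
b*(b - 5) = b^2 - 5*b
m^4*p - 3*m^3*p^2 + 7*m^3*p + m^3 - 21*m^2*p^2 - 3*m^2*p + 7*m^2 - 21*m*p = m*(m + 7)*(m - 3*p)*(m*p + 1)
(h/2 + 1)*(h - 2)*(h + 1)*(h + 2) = h^4/2 + 3*h^3/2 - h^2 - 6*h - 4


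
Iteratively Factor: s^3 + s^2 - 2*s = (s - 1)*(s^2 + 2*s) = s*(s - 1)*(s + 2)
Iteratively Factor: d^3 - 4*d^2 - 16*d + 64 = (d - 4)*(d^2 - 16) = (d - 4)^2*(d + 4)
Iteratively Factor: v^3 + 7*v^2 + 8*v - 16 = (v + 4)*(v^2 + 3*v - 4) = (v + 4)^2*(v - 1)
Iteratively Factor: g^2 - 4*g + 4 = (g - 2)*(g - 2)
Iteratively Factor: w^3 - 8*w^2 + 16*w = (w)*(w^2 - 8*w + 16) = w*(w - 4)*(w - 4)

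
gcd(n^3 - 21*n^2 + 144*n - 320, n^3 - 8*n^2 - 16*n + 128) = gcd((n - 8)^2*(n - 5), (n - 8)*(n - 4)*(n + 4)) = n - 8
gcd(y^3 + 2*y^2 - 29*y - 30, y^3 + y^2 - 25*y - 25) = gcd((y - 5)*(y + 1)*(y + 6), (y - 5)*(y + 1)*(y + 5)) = y^2 - 4*y - 5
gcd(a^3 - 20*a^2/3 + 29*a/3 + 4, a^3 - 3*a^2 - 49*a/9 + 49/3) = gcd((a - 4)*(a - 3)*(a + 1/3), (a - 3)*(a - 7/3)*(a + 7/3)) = a - 3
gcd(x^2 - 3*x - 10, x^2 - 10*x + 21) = 1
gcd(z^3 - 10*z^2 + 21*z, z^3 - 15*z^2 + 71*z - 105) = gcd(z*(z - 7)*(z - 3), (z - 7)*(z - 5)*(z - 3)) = z^2 - 10*z + 21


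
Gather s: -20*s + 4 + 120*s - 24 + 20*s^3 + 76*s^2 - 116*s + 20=20*s^3 + 76*s^2 - 16*s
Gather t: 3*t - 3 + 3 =3*t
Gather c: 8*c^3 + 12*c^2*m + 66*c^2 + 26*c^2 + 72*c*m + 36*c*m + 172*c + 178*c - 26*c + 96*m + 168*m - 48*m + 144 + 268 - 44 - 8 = 8*c^3 + c^2*(12*m + 92) + c*(108*m + 324) + 216*m + 360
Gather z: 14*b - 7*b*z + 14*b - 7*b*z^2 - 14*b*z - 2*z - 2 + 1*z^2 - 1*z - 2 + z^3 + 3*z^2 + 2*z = 28*b + z^3 + z^2*(4 - 7*b) + z*(-21*b - 1) - 4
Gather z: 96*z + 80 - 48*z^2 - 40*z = -48*z^2 + 56*z + 80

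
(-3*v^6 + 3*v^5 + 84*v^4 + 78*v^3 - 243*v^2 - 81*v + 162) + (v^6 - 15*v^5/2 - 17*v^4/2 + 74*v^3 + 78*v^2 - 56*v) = -2*v^6 - 9*v^5/2 + 151*v^4/2 + 152*v^3 - 165*v^2 - 137*v + 162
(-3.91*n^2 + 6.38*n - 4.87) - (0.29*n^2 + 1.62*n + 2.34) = -4.2*n^2 + 4.76*n - 7.21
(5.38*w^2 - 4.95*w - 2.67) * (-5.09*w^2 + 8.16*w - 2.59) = -27.3842*w^4 + 69.0963*w^3 - 40.7359*w^2 - 8.9667*w + 6.9153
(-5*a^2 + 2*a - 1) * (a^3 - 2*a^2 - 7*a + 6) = -5*a^5 + 12*a^4 + 30*a^3 - 42*a^2 + 19*a - 6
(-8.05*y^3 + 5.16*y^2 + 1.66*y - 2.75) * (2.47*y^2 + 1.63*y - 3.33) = -19.8835*y^5 - 0.376300000000001*y^4 + 39.3175*y^3 - 21.2695*y^2 - 10.0103*y + 9.1575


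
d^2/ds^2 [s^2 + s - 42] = 2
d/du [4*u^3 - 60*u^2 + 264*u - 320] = 12*u^2 - 120*u + 264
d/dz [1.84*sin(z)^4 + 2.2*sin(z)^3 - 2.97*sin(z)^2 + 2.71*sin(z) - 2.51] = (7.36*sin(z)^3 + 6.6*sin(z)^2 - 5.94*sin(z) + 2.71)*cos(z)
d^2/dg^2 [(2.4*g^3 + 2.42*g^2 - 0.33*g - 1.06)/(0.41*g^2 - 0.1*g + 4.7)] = (-4.44089209850063e-16*g^5 + 8.88178419700125e-16*g^4 - 9.114106*g^3 - 35.817156*g^2 + 322.17222*g + 110.66944)/(0.068921*g^6 - 0.05043*g^5 + 2.38251*g^4 - 1.1572*g^3 + 27.3117*g^2 - 6.627*g + 103.823)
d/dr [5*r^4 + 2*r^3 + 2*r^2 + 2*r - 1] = 20*r^3 + 6*r^2 + 4*r + 2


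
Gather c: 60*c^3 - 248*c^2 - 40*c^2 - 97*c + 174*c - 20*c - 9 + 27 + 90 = 60*c^3 - 288*c^2 + 57*c + 108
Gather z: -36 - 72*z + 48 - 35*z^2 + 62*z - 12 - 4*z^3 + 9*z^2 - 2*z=-4*z^3 - 26*z^2 - 12*z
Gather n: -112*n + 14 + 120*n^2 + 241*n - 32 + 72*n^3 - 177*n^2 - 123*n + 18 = 72*n^3 - 57*n^2 + 6*n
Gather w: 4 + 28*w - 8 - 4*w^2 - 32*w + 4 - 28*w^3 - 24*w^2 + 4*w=-28*w^3 - 28*w^2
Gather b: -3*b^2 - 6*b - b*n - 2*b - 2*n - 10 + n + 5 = -3*b^2 + b*(-n - 8) - n - 5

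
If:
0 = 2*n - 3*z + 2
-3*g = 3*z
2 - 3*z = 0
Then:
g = -2/3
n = 0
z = 2/3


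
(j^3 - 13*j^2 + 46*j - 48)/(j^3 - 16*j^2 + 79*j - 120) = (j - 2)/(j - 5)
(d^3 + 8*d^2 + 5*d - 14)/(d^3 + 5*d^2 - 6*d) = (d^2 + 9*d + 14)/(d*(d + 6))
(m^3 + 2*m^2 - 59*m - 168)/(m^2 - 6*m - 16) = (m^2 + 10*m + 21)/(m + 2)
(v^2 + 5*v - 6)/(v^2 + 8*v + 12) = (v - 1)/(v + 2)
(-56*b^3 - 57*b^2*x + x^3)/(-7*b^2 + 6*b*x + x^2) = (-8*b^2 - 7*b*x + x^2)/(-b + x)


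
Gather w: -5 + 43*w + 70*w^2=70*w^2 + 43*w - 5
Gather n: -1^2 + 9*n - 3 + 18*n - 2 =27*n - 6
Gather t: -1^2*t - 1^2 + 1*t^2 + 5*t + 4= t^2 + 4*t + 3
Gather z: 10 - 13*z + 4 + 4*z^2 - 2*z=4*z^2 - 15*z + 14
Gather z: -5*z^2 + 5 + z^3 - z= z^3 - 5*z^2 - z + 5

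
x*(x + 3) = x^2 + 3*x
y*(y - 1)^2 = y^3 - 2*y^2 + y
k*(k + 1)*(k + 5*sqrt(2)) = k^3 + k^2 + 5*sqrt(2)*k^2 + 5*sqrt(2)*k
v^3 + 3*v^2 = v^2*(v + 3)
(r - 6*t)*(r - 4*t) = r^2 - 10*r*t + 24*t^2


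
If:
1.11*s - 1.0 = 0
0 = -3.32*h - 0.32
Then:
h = -0.10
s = 0.90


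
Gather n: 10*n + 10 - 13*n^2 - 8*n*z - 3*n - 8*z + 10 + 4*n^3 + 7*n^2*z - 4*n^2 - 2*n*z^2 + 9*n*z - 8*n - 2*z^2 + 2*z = 4*n^3 + n^2*(7*z - 17) + n*(-2*z^2 + z - 1) - 2*z^2 - 6*z + 20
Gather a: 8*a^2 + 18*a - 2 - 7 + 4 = 8*a^2 + 18*a - 5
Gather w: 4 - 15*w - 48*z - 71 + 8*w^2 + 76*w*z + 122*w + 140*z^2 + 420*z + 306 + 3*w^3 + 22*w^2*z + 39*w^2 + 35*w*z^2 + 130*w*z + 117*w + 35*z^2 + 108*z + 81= 3*w^3 + w^2*(22*z + 47) + w*(35*z^2 + 206*z + 224) + 175*z^2 + 480*z + 320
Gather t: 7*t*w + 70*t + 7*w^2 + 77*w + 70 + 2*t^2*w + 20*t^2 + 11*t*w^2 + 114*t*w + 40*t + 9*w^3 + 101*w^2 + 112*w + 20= t^2*(2*w + 20) + t*(11*w^2 + 121*w + 110) + 9*w^3 + 108*w^2 + 189*w + 90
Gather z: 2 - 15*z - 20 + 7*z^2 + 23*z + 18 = 7*z^2 + 8*z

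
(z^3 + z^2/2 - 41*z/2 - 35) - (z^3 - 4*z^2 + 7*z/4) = 9*z^2/2 - 89*z/4 - 35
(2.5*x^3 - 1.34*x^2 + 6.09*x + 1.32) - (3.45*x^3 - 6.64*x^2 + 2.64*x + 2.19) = -0.95*x^3 + 5.3*x^2 + 3.45*x - 0.87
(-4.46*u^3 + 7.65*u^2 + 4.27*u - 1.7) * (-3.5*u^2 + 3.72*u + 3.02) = 15.61*u^5 - 43.3662*u^4 + 0.0438000000000027*u^3 + 44.9374*u^2 + 6.5714*u - 5.134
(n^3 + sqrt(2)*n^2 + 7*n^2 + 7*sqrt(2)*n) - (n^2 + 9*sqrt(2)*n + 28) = n^3 + sqrt(2)*n^2 + 6*n^2 - 2*sqrt(2)*n - 28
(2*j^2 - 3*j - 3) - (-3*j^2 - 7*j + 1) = 5*j^2 + 4*j - 4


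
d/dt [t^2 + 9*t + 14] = 2*t + 9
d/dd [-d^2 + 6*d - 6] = 6 - 2*d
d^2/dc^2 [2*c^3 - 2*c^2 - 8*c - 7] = 12*c - 4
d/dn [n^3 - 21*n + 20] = 3*n^2 - 21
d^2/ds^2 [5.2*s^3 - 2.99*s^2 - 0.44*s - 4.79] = 31.2*s - 5.98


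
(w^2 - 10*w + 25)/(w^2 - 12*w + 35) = (w - 5)/(w - 7)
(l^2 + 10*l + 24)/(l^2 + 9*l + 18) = (l + 4)/(l + 3)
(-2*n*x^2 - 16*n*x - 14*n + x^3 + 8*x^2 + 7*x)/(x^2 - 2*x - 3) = (-2*n*x - 14*n + x^2 + 7*x)/(x - 3)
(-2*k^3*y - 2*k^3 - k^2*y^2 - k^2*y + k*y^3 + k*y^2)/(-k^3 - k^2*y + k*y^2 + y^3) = k*(-2*k*y - 2*k + y^2 + y)/(-k^2 + y^2)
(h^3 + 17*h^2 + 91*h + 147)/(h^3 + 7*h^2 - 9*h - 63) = (h + 7)/(h - 3)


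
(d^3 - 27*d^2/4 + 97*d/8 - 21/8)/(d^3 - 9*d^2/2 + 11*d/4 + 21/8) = (4*d^2 - 13*d + 3)/(4*d^2 - 4*d - 3)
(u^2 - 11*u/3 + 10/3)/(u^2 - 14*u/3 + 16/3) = (3*u - 5)/(3*u - 8)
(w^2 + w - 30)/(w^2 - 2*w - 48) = (w - 5)/(w - 8)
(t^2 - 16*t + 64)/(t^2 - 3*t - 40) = (t - 8)/(t + 5)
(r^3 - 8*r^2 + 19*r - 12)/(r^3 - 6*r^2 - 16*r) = (-r^3 + 8*r^2 - 19*r + 12)/(r*(-r^2 + 6*r + 16))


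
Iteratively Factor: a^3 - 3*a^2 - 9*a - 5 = (a + 1)*(a^2 - 4*a - 5) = (a - 5)*(a + 1)*(a + 1)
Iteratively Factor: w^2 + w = (w)*(w + 1)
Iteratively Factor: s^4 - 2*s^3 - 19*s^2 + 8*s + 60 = (s + 3)*(s^3 - 5*s^2 - 4*s + 20) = (s - 5)*(s + 3)*(s^2 - 4) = (s - 5)*(s - 2)*(s + 3)*(s + 2)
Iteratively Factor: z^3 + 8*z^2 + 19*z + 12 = (z + 1)*(z^2 + 7*z + 12) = (z + 1)*(z + 4)*(z + 3)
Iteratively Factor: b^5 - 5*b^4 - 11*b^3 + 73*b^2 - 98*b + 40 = (b - 5)*(b^4 - 11*b^2 + 18*b - 8) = (b - 5)*(b - 1)*(b^3 + b^2 - 10*b + 8) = (b - 5)*(b - 1)^2*(b^2 + 2*b - 8) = (b - 5)*(b - 1)^2*(b + 4)*(b - 2)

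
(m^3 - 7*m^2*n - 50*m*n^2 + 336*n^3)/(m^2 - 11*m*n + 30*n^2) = (m^2 - m*n - 56*n^2)/(m - 5*n)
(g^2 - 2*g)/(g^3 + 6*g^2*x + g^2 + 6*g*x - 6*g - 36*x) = g/(g^2 + 6*g*x + 3*g + 18*x)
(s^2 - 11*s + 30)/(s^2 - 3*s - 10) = (s - 6)/(s + 2)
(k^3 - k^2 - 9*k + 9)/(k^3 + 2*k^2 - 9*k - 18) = (k - 1)/(k + 2)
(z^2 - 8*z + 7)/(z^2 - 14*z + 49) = (z - 1)/(z - 7)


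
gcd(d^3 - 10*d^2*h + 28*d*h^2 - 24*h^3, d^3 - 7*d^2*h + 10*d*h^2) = d - 2*h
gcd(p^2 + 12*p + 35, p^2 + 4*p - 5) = p + 5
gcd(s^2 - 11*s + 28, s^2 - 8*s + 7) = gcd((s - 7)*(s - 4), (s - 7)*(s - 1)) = s - 7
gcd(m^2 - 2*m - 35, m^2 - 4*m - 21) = m - 7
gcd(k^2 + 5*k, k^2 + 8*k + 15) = k + 5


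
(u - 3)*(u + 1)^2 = u^3 - u^2 - 5*u - 3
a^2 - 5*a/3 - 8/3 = (a - 8/3)*(a + 1)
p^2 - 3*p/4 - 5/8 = (p - 5/4)*(p + 1/2)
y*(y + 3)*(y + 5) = y^3 + 8*y^2 + 15*y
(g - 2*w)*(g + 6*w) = g^2 + 4*g*w - 12*w^2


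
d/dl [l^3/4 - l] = 3*l^2/4 - 1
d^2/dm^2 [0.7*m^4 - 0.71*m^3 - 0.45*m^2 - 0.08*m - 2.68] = 8.4*m^2 - 4.26*m - 0.9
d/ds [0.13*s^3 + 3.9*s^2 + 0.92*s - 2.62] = 0.39*s^2 + 7.8*s + 0.92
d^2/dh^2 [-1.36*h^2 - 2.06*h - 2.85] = -2.72000000000000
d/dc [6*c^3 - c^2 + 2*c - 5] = 18*c^2 - 2*c + 2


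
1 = 1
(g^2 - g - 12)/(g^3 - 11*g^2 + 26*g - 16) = (g^2 - g - 12)/(g^3 - 11*g^2 + 26*g - 16)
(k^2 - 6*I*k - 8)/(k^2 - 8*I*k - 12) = (k - 4*I)/(k - 6*I)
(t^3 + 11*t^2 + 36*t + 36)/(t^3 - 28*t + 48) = (t^2 + 5*t + 6)/(t^2 - 6*t + 8)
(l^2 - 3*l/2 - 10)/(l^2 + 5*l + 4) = (l^2 - 3*l/2 - 10)/(l^2 + 5*l + 4)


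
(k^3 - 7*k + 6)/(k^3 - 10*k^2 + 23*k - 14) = (k + 3)/(k - 7)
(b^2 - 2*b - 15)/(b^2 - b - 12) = (b - 5)/(b - 4)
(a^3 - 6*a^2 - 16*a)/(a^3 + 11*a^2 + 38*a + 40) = a*(a - 8)/(a^2 + 9*a + 20)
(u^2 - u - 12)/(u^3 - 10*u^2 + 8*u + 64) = (u + 3)/(u^2 - 6*u - 16)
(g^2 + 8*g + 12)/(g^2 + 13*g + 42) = (g + 2)/(g + 7)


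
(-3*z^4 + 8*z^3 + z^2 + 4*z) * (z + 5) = -3*z^5 - 7*z^4 + 41*z^3 + 9*z^2 + 20*z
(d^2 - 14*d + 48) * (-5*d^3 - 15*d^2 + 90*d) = -5*d^5 + 55*d^4 + 60*d^3 - 1980*d^2 + 4320*d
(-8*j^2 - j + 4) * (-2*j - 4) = 16*j^3 + 34*j^2 - 4*j - 16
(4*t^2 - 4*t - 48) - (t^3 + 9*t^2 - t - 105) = -t^3 - 5*t^2 - 3*t + 57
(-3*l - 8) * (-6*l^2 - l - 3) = 18*l^3 + 51*l^2 + 17*l + 24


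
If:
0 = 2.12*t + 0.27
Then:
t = -0.13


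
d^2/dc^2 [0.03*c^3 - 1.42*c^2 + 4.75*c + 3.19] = 0.18*c - 2.84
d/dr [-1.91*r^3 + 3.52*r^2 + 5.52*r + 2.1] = -5.73*r^2 + 7.04*r + 5.52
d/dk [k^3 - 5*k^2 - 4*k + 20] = 3*k^2 - 10*k - 4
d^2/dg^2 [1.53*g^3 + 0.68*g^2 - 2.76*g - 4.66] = 9.18*g + 1.36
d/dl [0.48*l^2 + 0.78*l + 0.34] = 0.96*l + 0.78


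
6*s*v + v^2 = v*(6*s + v)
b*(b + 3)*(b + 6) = b^3 + 9*b^2 + 18*b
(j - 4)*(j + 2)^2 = j^3 - 12*j - 16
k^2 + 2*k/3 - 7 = (k - 7/3)*(k + 3)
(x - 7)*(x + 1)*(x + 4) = x^3 - 2*x^2 - 31*x - 28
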